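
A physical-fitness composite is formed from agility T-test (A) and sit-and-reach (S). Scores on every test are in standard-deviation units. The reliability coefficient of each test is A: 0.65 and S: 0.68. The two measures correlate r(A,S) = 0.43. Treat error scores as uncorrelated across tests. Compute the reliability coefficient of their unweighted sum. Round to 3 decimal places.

Var(A+S) = 2 + 2·[0.43] = 2 + 0.86 = 2.86.
Under uncorrelated errors the observed covariances equal the true-score covariances, so only the own-variance terms attenuate.
True-score variance = [0.65 + 0.68] + 0.86 = 1.33 + 0.86 = 2.19.
Reliability = 2.19 / 2.86 = 0.766.

0.766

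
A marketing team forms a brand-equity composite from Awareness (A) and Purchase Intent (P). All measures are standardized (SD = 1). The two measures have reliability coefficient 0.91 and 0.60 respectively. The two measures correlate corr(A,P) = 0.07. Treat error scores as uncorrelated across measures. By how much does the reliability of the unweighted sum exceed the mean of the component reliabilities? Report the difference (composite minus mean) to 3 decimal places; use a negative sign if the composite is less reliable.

0.016

Var(sum) = 2 + 0.14 = 2.14; true-score variance = 1.51 + 0.14 = 1.65; composite reliability = 0.7710.
Mean component reliability = 0.7550.
Difference = 0.7710 − 0.7550 = 0.016.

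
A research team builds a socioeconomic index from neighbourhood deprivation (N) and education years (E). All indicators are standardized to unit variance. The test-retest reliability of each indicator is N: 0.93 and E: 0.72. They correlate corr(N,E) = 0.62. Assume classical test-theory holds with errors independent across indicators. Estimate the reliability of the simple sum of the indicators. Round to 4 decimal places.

Var(N+E) = 2 + 2·[0.62] = 2 + 1.24 = 3.24.
With uncorrelated errors the cross-covariances are all true-score covariance, so they carry over unchanged; only the diagonal terms shrink to ρᵢσᵢ².
True-score variance = [0.93 + 0.72] + 1.24 = 1.65 + 1.24 = 2.89.
Reliability = 2.89 / 3.24 = 0.8920.

0.8920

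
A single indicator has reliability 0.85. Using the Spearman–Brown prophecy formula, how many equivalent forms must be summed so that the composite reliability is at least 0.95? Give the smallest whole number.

4

k ≥ ρ*(1−ρ₁)/(ρ₁(1−ρ*)) = 0.95·0.15 / (0.85·0.05) = 3.353.
Smallest integer k = 4.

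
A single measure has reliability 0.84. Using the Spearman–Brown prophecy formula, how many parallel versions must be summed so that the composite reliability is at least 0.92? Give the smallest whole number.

k ≥ ρ*(1−ρ₁)/(ρ₁(1−ρ*)) = 0.92·0.16 / (0.84·0.08) = 2.190.
Smallest integer k = 3.

3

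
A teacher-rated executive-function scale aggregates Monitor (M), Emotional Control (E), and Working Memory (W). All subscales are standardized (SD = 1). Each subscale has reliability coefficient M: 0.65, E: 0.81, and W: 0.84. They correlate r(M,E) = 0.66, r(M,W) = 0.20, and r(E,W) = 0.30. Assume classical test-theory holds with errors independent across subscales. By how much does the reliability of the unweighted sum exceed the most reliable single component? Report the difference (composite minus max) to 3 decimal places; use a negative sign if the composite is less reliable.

0.028

Var(sum) = 3 + 2.32 = 5.32; true-score variance = 2.3 + 2.32 = 4.62; composite reliability = 0.8684.
Max component reliability = 0.8400.
Difference = 0.8684 − 0.8400 = 0.028.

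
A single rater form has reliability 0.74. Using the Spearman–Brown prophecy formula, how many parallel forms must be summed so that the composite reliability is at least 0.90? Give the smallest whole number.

k ≥ ρ*(1−ρ₁)/(ρ₁(1−ρ*)) = 0.90·0.26 / (0.74·0.10) = 3.162.
Smallest integer k = 4.

4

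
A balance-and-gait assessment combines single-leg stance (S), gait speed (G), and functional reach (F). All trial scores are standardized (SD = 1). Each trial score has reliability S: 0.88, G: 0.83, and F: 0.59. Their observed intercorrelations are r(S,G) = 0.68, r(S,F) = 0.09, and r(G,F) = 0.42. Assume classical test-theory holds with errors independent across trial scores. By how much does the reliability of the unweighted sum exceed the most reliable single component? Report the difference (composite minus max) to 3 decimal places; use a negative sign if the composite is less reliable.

-0.010

Var(sum) = 3 + 2.38 = 5.38; true-score variance = 2.3 + 2.38 = 4.68; composite reliability = 0.8699.
Max component reliability = 0.8800.
Difference = 0.8699 − 0.8800 = -0.010.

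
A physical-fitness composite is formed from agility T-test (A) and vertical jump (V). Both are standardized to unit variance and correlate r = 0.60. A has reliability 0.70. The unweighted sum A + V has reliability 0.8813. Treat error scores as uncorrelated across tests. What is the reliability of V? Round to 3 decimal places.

0.920

Var(A+V) = 2 + 2·0.60 = 3.200.
True-score variance = ρ_A + ρ_V + 2·0.60, so 0.8813 = (0.70 + ρ_V + 1.20) / 3.200.
ρ_V = 0.8813·3.200 − 0.70 − 1.20 = 0.920.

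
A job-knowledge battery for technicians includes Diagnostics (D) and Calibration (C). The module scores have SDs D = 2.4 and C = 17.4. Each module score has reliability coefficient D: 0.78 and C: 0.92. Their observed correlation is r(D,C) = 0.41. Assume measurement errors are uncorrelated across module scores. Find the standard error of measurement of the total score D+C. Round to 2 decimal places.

Var(total) = 308.52 + 34.2432 = 342.763.
True-score variance = 283.032 + 34.2432 = 317.275, so reliability = 0.9256.
Error variance = 342.763 − 317.275 = 25.488; SEM = √25.488 = 5.05.

5.05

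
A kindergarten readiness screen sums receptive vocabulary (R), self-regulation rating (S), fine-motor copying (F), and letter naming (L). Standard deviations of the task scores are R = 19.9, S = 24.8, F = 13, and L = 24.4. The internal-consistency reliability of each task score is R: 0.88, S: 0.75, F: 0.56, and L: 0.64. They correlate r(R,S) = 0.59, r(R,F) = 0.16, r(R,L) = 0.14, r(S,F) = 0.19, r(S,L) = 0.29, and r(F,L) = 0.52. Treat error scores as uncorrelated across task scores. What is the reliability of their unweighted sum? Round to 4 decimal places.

Var(R+S+F+L) = 19.9² + 24.8² + 13² + 24.4² + 2·[19.9·24.8·0.59 + 19.9·13·0.16 + 19.9·24.4·0.14 + 24.8·13·0.19 + 24.8·24.4·0.29 + 13·24.4·0.52] = 1775.41 + 1604.46 = 3379.87.
Under uncorrelated errors the observed covariances equal the true-score covariances, so only the own-variance terms attenuate.
True-score variance = [19.9²·0.88 + 24.8²·0.75 + 13²·0.56 + 24.4²·0.64] + 1604.46 = 1285.44 + 1604.46 = 2889.9.
Reliability = 2889.9 / 3379.87 = 0.8550.

0.8550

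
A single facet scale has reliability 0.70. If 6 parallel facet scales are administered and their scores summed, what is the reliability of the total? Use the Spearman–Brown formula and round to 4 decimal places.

ρ_k = kρ / (1 + (k−1)ρ) = 6·0.70 / (1 + 5·0.70) = 4.200 / 4.500 = 0.9333.

0.9333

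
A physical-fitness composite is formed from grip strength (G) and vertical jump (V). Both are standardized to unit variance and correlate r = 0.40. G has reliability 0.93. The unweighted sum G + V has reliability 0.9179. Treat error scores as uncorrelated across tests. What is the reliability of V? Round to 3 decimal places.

Var(G+V) = 2 + 2·0.40 = 2.800.
True-score variance = ρ_G + ρ_V + 2·0.40, so 0.9179 = (0.93 + ρ_V + 0.80) / 2.800.
ρ_V = 0.9179·2.800 − 0.93 − 0.80 = 0.840.

0.840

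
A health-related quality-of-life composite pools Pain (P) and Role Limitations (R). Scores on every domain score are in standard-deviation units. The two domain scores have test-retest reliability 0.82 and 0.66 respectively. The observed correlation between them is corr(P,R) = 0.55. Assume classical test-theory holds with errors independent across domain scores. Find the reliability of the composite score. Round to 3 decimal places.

0.832

Var(P+R) = 2 + 2·[0.55] = 2 + 1.1 = 3.1.
With uncorrelated errors the cross-covariances are all true-score covariance, so they carry over unchanged; only the diagonal terms shrink to ρᵢσᵢ².
True-score variance = [0.82 + 0.66] + 1.1 = 1.48 + 1.1 = 2.58.
Reliability = 2.58 / 3.1 = 0.832.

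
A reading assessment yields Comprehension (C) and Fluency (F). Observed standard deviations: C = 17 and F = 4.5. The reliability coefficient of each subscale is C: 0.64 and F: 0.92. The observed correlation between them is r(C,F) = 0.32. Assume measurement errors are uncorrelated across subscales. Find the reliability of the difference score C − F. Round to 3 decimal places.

0.594

Var(C−F) = 17² + 4.5² − 2·17·4.5·0.32 = 309.25 − 48.96 = 260.29.
Under uncorrelated errors the observed covariances equal the true-score covariances, so only the own-variance terms attenuate.
True-score variance = [17²·0.64 + 4.5²·0.92] − 48.96 = 203.59 − 48.96 = 154.63.
Reliability = 154.63 / 260.29 = 0.594.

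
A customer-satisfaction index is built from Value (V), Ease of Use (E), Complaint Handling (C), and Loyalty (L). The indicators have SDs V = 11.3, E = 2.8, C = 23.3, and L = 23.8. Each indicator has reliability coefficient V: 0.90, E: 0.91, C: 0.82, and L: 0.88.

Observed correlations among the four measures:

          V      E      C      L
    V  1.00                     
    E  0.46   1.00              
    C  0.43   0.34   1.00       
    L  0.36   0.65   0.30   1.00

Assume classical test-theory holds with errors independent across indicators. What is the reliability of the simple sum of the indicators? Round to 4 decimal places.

Var(V+E+C+L) = 11.3² + 2.8² + 23.3² + 23.8² + 2·[11.3·2.8·0.46 + 11.3·23.3·0.43 + 11.3·23.8·0.36 + 2.8·23.3·0.34 + 2.8·23.8·0.65 + 23.3·23.8·0.30] = 1244.86 + 912.894 = 2157.75.
With uncorrelated errors the cross-covariances are all true-score covariance, so they carry over unchanged; only the diagonal terms shrink to ρᵢσᵢ².
True-score variance = [11.3²·0.90 + 2.8²·0.91 + 23.3²·0.82 + 23.8²·0.88] + 912.894 = 1065.69 + 912.894 = 1978.59.
Reliability = 1978.59 / 2157.75 = 0.9170.

0.9170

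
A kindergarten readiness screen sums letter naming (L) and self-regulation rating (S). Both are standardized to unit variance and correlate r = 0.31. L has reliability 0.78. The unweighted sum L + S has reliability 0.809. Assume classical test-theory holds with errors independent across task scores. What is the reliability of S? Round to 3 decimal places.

Var(L+S) = 2 + 2·0.31 = 2.620.
True-score variance = ρ_L + ρ_S + 2·0.31, so 0.809 = (0.78 + ρ_S + 0.62) / 2.620.
ρ_S = 0.809·2.620 − 0.78 − 0.62 = 0.720.

0.720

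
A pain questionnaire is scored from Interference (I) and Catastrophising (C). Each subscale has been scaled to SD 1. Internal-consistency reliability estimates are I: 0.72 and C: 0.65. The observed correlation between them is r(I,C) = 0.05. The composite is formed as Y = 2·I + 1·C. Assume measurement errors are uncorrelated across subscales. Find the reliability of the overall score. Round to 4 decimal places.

0.7173

Var(Y) = 2² + 1 + 2·[2·0.05] = 5 + 0.2 = 5.2.
Because errors are independent across components, Cov(Tᵢ,Tⱼ) = Cov(Xᵢ,Xⱼ); the off-diagonal part of the true-score variance is the same as above.
True-score variance = [2²·0.72 + 0.65] + 0.2 = 3.53 + 0.2 = 3.73.
Reliability = 3.73 / 5.2 = 0.7173.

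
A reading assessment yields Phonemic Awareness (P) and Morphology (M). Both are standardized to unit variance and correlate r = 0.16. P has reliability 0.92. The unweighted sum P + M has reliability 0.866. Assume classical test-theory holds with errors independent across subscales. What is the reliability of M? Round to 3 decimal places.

0.769

Var(P+M) = 2 + 2·0.16 = 2.320.
True-score variance = ρ_P + ρ_M + 2·0.16, so 0.866 = (0.92 + ρ_M + 0.32) / 2.320.
ρ_M = 0.866·2.320 − 0.92 − 0.32 = 0.769.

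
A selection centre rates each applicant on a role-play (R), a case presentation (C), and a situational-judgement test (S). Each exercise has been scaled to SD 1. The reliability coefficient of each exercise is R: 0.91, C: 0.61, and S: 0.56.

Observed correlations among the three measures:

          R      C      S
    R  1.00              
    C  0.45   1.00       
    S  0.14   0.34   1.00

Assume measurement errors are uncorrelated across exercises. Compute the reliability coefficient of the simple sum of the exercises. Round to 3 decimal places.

0.811

Var(R+C+S) = 3 + 2·[0.45 + 0.14 + 0.34] = 3 + 1.86 = 4.86.
With uncorrelated errors the cross-covariances are all true-score covariance, so they carry over unchanged; only the diagonal terms shrink to ρᵢσᵢ².
True-score variance = [0.91 + 0.61 + 0.56] + 1.86 = 2.08 + 1.86 = 3.94.
Reliability = 3.94 / 4.86 = 0.811.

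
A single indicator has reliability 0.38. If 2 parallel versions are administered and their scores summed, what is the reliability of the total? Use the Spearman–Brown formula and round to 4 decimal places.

0.5507

ρ_k = kρ / (1 + (k−1)ρ) = 2·0.38 / (1 + 1·0.38) = 0.760 / 1.380 = 0.5507.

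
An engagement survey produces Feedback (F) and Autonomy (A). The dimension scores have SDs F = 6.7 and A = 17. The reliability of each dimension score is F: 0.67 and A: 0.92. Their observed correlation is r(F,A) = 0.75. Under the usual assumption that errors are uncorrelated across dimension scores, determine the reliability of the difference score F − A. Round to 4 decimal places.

Var(F−A) = 6.7² + 17² − 2·6.7·17·0.75 = 333.89 − 170.85 = 163.04.
With uncorrelated errors the cross-covariances are all true-score covariance, so they carry over unchanged; only the diagonal terms shrink to ρᵢσᵢ².
True-score variance = [6.7²·0.67 + 17²·0.92] − 170.85 = 295.956 − 170.85 = 125.106.
Reliability = 125.106 / 163.04 = 0.7673.

0.7673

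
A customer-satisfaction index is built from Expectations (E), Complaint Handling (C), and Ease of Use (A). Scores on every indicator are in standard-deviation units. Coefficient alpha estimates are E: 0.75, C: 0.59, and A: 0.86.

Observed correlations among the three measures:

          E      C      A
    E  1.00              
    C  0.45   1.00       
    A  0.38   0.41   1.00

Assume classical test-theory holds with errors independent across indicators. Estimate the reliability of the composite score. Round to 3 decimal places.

0.854

Var(E+C+A) = 3 + 2·[0.45 + 0.38 + 0.41] = 3 + 2.48 = 5.48.
With uncorrelated errors the cross-covariances are all true-score covariance, so they carry over unchanged; only the diagonal terms shrink to ρᵢσᵢ².
True-score variance = [0.75 + 0.59 + 0.86] + 2.48 = 2.2 + 2.48 = 4.68.
Reliability = 4.68 / 5.48 = 0.854.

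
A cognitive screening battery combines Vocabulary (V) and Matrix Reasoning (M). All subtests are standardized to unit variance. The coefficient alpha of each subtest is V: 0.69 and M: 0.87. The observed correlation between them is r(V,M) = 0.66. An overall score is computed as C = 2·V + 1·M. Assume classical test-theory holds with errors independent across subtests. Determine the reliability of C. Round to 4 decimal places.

Var(C) = 2² + 1 + 2·[2·0.66] = 5 + 2.64 = 7.64.
Because errors are independent across components, Cov(Tᵢ,Tⱼ) = Cov(Xᵢ,Xⱼ); the off-diagonal part of the true-score variance is the same as above.
True-score variance = [2²·0.69 + 0.87] + 2.64 = 3.63 + 2.64 = 6.27.
Reliability = 6.27 / 7.64 = 0.8207.

0.8207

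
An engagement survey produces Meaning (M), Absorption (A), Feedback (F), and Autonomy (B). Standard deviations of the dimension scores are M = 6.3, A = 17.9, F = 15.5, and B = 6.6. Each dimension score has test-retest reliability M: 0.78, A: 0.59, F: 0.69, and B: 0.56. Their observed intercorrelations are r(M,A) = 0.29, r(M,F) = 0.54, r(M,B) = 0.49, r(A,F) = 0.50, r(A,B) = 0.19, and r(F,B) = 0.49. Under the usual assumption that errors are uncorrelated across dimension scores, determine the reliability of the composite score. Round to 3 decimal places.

Var(M+A+F+B) = 6.3² + 17.9² + 15.5² + 6.6² + 2·[6.3·17.9·0.29 + 6.3·15.5·0.54 + 6.3·6.6·0.49 + 17.9·15.5·0.50 + 17.9·6.6·0.19 + 15.5·6.6·0.49] = 643.91 + 634.214 = 1278.12.
Under uncorrelated errors the observed covariances equal the true-score covariances, so only the own-variance terms attenuate.
True-score variance = [6.3²·0.78 + 17.9²·0.59 + 15.5²·0.69 + 6.6²·0.56] + 634.214 = 410.166 + 634.214 = 1044.38.
Reliability = 1044.38 / 1278.12 = 0.817.

0.817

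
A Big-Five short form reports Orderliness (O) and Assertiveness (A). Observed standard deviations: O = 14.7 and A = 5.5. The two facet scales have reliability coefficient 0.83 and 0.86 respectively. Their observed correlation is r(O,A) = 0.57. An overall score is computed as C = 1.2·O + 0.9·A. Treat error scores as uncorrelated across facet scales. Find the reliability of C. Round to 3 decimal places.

0.871

Var(C) = 1.2²·14.7² + 0.9²·5.5² + 2·[1.08·14.7·5.5·0.57] = 335.672 + 99.5425 = 435.215.
With uncorrelated errors the cross-covariances are all true-score covariance, so they carry over unchanged; only the diagonal terms shrink to ρᵢσᵢ².
True-score variance = [1.2²·14.7²·0.83 + 0.9²·5.5²·0.86] + 99.5425 = 279.343 + 99.5425 = 378.885.
Reliability = 378.885 / 435.215 = 0.871.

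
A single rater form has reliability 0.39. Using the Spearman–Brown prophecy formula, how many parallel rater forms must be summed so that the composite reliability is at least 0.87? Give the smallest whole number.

k ≥ ρ*(1−ρ₁)/(ρ₁(1−ρ*)) = 0.87·0.61 / (0.39·0.13) = 10.467.
Smallest integer k = 11.

11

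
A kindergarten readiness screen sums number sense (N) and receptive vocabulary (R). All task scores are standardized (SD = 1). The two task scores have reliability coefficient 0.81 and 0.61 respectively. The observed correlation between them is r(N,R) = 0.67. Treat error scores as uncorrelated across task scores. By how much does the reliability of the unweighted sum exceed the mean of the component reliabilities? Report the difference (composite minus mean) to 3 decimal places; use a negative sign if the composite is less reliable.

0.116

Var(sum) = 2 + 1.34 = 3.34; true-score variance = 1.42 + 1.34 = 2.76; composite reliability = 0.8263.
Mean component reliability = 0.7100.
Difference = 0.8263 − 0.7100 = 0.116.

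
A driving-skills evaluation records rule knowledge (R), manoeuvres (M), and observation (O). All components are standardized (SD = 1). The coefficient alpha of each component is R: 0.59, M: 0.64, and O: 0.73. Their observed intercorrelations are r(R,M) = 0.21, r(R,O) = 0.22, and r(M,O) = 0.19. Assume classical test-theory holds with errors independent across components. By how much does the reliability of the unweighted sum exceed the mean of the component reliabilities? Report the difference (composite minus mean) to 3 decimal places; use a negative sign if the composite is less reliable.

Var(sum) = 3 + 1.24 = 4.24; true-score variance = 1.96 + 1.24 = 3.2; composite reliability = 0.7547.
Mean component reliability = 0.6533.
Difference = 0.7547 − 0.6533 = 0.101.

0.101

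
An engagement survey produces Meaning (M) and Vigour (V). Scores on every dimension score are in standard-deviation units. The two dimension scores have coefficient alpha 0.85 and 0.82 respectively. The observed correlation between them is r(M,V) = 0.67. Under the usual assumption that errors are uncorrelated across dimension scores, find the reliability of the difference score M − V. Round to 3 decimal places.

Var(M−V) = 1 + 1 − 2·0.67 = 2 − 1.34 = 0.66.
Under uncorrelated errors the observed covariances equal the true-score covariances, so only the own-variance terms attenuate.
True-score variance = [0.85 + 0.82] − 1.34 = 1.67 − 1.34 = 0.33.
Reliability = 0.33 / 0.66 = 0.500.

0.500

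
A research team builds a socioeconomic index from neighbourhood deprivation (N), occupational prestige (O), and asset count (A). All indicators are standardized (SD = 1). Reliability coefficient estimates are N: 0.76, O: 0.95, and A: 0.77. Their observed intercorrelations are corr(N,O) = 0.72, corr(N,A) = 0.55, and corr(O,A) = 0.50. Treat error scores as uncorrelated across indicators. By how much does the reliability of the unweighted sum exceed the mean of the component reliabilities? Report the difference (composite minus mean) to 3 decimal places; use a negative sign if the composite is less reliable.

0.094

Var(sum) = 3 + 3.54 = 6.54; true-score variance = 2.48 + 3.54 = 6.02; composite reliability = 0.9205.
Mean component reliability = 0.8267.
Difference = 0.9205 − 0.8267 = 0.094.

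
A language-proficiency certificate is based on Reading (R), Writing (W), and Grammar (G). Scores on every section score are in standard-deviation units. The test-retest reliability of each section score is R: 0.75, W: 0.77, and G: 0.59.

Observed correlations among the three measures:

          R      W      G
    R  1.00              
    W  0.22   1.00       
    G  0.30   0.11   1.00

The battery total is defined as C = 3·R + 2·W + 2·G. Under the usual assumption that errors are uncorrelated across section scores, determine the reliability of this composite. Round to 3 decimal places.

0.801

Var(C) = 3² + 2² + 2² + 2·[6·0.22 + 6·0.30 + 4·0.11] = 17 + 7.12 = 24.12.
Under uncorrelated errors the observed covariances equal the true-score covariances, so only the own-variance terms attenuate.
True-score variance = [3²·0.75 + 2²·0.77 + 2²·0.59] + 7.12 = 12.19 + 7.12 = 19.31.
Reliability = 19.31 / 24.12 = 0.801.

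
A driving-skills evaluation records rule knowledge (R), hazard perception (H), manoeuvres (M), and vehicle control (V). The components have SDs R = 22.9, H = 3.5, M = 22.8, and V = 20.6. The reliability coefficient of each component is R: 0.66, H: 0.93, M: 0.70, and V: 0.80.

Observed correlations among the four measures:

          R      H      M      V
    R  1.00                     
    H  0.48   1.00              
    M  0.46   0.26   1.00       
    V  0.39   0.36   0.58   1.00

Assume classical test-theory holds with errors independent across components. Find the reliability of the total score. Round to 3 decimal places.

0.862

Var(R+H+M+V) = 22.9² + 3.5² + 22.8² + 20.6² + 2·[22.9·3.5·0.48 + 22.9·22.8·0.46 + 22.9·20.6·0.39 + 3.5·22.8·0.26 + 3.5·20.6·0.36 + 22.8·20.6·0.58] = 1480.86 + 1563.49 = 3044.35.
Under uncorrelated errors the observed covariances equal the true-score covariances, so only the own-variance terms attenuate.
True-score variance = [22.9²·0.66 + 3.5²·0.93 + 22.8²·0.70 + 20.6²·0.80] + 1563.49 = 1060.88 + 1563.49 = 2624.37.
Reliability = 2624.37 / 3044.35 = 0.862.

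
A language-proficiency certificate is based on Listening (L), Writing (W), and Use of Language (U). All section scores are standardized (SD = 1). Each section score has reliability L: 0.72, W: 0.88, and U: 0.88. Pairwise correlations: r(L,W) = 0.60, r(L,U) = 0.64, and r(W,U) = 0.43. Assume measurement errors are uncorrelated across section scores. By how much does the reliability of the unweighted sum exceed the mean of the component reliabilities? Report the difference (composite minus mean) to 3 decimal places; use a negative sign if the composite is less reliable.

0.091

Var(sum) = 3 + 3.34 = 6.34; true-score variance = 2.48 + 3.34 = 5.82; composite reliability = 0.9180.
Mean component reliability = 0.8267.
Difference = 0.9180 − 0.8267 = 0.091.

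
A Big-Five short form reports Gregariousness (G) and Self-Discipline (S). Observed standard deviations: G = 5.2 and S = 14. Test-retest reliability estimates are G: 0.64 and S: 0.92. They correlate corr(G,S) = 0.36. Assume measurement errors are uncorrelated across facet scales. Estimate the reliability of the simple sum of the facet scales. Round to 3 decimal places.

Var(G+S) = 5.2² + 14² + 2·[5.2·14·0.36] = 223.04 + 52.416 = 275.456.
Under uncorrelated errors the observed covariances equal the true-score covariances, so only the own-variance terms attenuate.
True-score variance = [5.2²·0.64 + 14²·0.92] + 52.416 = 197.626 + 52.416 = 250.042.
Reliability = 250.042 / 275.456 = 0.908.

0.908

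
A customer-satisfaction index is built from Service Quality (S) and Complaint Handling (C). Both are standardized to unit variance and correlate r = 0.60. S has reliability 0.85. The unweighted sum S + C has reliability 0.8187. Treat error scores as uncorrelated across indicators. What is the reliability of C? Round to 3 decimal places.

Var(S+C) = 2 + 2·0.60 = 3.200.
True-score variance = ρ_S + ρ_C + 2·0.60, so 0.8187 = (0.85 + ρ_C + 1.20) / 3.200.
ρ_C = 0.8187·3.200 − 0.85 − 1.20 = 0.570.

0.570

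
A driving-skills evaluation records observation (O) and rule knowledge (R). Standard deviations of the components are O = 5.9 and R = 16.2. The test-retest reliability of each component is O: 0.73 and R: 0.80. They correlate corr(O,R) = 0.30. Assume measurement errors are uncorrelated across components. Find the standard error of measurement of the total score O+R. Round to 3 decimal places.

7.867

Var(total) = 297.25 + 57.348 = 354.598.
True-score variance = 235.363 + 57.348 = 292.711, so reliability = 0.8255.
Error variance = 354.598 − 292.711 = 61.8867; SEM = √61.8867 = 7.867.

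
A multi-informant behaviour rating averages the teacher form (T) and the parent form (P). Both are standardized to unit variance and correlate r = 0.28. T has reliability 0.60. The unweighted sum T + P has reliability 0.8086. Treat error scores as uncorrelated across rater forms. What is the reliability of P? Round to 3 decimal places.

Var(T+P) = 2 + 2·0.28 = 2.560.
True-score variance = ρ_T + ρ_P + 2·0.28, so 0.8086 = (0.60 + ρ_P + 0.56) / 2.560.
ρ_P = 0.8086·2.560 − 0.60 − 0.56 = 0.910.

0.910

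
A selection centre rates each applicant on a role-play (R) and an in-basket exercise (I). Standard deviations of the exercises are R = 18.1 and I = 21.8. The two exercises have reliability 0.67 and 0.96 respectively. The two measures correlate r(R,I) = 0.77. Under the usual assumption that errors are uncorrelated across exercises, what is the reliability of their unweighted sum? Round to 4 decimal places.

0.9099

Var(R+I) = 18.1² + 21.8² + 2·[18.1·21.8·0.77] = 802.85 + 607.653 = 1410.5.
Because errors are independent across components, Cov(Tᵢ,Tⱼ) = Cov(Xᵢ,Xⱼ); the off-diagonal part of the true-score variance is the same as above.
True-score variance = [18.1²·0.67 + 21.8²·0.96] + 607.653 = 675.729 + 607.653 = 1283.38.
Reliability = 1283.38 / 1410.5 = 0.9099.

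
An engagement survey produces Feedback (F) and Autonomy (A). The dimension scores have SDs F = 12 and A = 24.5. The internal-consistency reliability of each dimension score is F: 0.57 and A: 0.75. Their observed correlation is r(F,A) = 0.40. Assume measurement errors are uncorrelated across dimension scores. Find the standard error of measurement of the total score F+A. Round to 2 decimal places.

14.56

Var(total) = 744.25 + 235.2 = 979.45.
True-score variance = 532.268 + 235.2 = 767.468, so reliability = 0.7836.
Error variance = 979.45 − 767.468 = 211.982; SEM = √211.982 = 14.56.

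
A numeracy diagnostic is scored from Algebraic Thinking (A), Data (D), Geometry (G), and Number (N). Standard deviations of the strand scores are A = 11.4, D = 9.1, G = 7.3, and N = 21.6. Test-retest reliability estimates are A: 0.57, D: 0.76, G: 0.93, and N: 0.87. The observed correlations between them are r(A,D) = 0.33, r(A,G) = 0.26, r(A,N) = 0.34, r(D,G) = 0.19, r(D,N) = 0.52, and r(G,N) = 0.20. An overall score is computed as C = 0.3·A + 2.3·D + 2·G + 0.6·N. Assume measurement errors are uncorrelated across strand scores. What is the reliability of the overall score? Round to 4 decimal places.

Var(C) = 0.3²·11.4² + 2.3²·9.1² + 2²·7.3² + 0.6²·21.6² + 2·[0.69·11.4·9.1·0.33 + 0.6·11.4·7.3·0.26 + 0.18·11.4·21.6·0.34 + 4.6·9.1·7.3·0.19 + 1.38·9.1·21.6·0.52 + 1.2·7.3·21.6·0.20] = 830.883 + 577.257 = 1408.14.
With uncorrelated errors the cross-covariances are all true-score covariance, so they carry over unchanged; only the diagonal terms shrink to ρᵢσᵢ².
True-score variance = [0.3²·11.4²·0.57 + 2.3²·9.1²·0.76 + 2²·7.3²·0.93 + 0.6²·21.6²·0.87] + 577.257 = 683.962 + 577.257 = 1261.22.
Reliability = 1261.22 / 1408.14 = 0.8957.

0.8957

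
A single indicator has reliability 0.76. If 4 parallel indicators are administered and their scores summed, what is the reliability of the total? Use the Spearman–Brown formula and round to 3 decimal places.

ρ_k = kρ / (1 + (k−1)ρ) = 4·0.76 / (1 + 3·0.76) = 3.040 / 3.280 = 0.927.

0.927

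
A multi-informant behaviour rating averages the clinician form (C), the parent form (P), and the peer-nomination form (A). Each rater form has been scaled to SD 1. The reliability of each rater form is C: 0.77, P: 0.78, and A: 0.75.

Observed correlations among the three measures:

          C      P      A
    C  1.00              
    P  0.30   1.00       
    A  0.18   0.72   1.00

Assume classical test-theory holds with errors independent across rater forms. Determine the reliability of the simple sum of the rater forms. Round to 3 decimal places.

0.870

Var(C+P+A) = 3 + 2·[0.30 + 0.18 + 0.72] = 3 + 2.4 = 5.4.
Under uncorrelated errors the observed covariances equal the true-score covariances, so only the own-variance terms attenuate.
True-score variance = [0.77 + 0.78 + 0.75] + 2.4 = 2.3 + 2.4 = 4.7.
Reliability = 4.7 / 5.4 = 0.870.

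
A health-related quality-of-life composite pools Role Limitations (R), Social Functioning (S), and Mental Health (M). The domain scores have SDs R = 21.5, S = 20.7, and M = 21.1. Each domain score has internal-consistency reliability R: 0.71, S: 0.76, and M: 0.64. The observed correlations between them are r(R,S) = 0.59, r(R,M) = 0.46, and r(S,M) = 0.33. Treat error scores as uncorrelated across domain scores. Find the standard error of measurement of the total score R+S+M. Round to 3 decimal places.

Var(total) = 1335.95 + 1230.79 = 2566.74.
True-score variance = 938.784 + 1230.79 = 2169.57, so reliability = 0.8453.
Error variance = 2566.74 − 2169.57 = 397.166; SEM = √397.166 = 19.929.

19.929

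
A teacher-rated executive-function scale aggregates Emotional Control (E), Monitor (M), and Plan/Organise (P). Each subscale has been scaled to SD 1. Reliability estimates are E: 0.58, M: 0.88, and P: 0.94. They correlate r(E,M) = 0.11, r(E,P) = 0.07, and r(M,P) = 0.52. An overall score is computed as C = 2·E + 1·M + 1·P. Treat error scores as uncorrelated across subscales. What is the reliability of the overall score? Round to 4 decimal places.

0.7603

Var(C) = 2² + 1 + 1 + 2·[2·0.11 + 2·0.07 + 0.52] = 6 + 1.76 = 7.76.
With uncorrelated errors the cross-covariances are all true-score covariance, so they carry over unchanged; only the diagonal terms shrink to ρᵢσᵢ².
True-score variance = [2²·0.58 + 0.88 + 0.94] + 1.76 = 4.14 + 1.76 = 5.9.
Reliability = 5.9 / 7.76 = 0.7603.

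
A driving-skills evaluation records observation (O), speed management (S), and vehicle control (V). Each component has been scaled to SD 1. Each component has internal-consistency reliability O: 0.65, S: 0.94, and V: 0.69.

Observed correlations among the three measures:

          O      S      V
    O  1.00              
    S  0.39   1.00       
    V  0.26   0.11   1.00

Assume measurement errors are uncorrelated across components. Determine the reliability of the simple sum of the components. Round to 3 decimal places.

0.841

Var(O+S+V) = 3 + 2·[0.39 + 0.26 + 0.11] = 3 + 1.52 = 4.52.
With uncorrelated errors the cross-covariances are all true-score covariance, so they carry over unchanged; only the diagonal terms shrink to ρᵢσᵢ².
True-score variance = [0.65 + 0.94 + 0.69] + 1.52 = 2.28 + 1.52 = 3.8.
Reliability = 3.8 / 4.52 = 0.841.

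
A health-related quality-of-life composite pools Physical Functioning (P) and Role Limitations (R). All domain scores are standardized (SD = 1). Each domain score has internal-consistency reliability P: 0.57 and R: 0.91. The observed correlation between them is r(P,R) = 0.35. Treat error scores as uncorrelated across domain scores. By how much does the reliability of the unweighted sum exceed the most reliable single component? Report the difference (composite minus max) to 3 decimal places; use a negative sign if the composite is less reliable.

Var(sum) = 2 + 0.7 = 2.7; true-score variance = 1.48 + 0.7 = 2.18; composite reliability = 0.8074.
Max component reliability = 0.9100.
Difference = 0.8074 − 0.9100 = -0.103.

-0.103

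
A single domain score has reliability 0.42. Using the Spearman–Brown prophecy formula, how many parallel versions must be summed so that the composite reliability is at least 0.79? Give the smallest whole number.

k ≥ ρ*(1−ρ₁)/(ρ₁(1−ρ*)) = 0.79·0.58 / (0.42·0.21) = 5.195.
Smallest integer k = 6.

6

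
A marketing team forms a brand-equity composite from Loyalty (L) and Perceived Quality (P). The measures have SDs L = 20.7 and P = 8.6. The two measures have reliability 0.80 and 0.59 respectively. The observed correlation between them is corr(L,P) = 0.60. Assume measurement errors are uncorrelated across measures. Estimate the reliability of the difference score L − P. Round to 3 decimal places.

Var(L−P) = 20.7² + 8.6² − 2·20.7·8.6·0.60 = 502.45 − 213.624 = 288.826.
Under uncorrelated errors the observed covariances equal the true-score covariances, so only the own-variance terms attenuate.
True-score variance = [20.7²·0.80 + 8.6²·0.59] − 213.624 = 386.428 − 213.624 = 172.804.
Reliability = 172.804 / 288.826 = 0.598.

0.598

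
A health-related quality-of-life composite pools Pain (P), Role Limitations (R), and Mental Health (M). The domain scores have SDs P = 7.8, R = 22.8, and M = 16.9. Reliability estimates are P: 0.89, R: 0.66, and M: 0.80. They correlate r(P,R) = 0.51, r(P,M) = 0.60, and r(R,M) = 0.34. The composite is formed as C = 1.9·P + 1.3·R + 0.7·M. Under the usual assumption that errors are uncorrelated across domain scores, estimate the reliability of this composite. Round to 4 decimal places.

Var(C) = 1.9²·7.8² + 1.3²·22.8² + 0.7²·16.9² + 2·[2.47·7.8·22.8·0.51 + 1.33·7.8·16.9·0.60 + 0.91·22.8·16.9·0.34] = 1238.11 + 896.871 = 2134.98.
Under uncorrelated errors the observed covariances equal the true-score covariances, so only the own-variance terms attenuate.
True-score variance = [1.9²·7.8²·0.89 + 1.3²·22.8²·0.66 + 0.7²·16.9²·0.80] + 896.871 = 887.261 + 896.871 = 1784.13.
Reliability = 1784.13 / 2134.98 = 0.8357.

0.8357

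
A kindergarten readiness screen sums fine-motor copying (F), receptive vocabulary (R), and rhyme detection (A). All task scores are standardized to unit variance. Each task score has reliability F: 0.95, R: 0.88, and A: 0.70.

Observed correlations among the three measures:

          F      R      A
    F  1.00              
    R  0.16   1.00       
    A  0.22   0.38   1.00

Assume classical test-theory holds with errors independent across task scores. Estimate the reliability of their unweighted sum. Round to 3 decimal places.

Var(F+R+A) = 3 + 2·[0.16 + 0.22 + 0.38] = 3 + 1.52 = 4.52.
Because errors are independent across components, Cov(Tᵢ,Tⱼ) = Cov(Xᵢ,Xⱼ); the off-diagonal part of the true-score variance is the same as above.
True-score variance = [0.95 + 0.88 + 0.70] + 1.52 = 2.53 + 1.52 = 4.05.
Reliability = 4.05 / 4.52 = 0.896.

0.896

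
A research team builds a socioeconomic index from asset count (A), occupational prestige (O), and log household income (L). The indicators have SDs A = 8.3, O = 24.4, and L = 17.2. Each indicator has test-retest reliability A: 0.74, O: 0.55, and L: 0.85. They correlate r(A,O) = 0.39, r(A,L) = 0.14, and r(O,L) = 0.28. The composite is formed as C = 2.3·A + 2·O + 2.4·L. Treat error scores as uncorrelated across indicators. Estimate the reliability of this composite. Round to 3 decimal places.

0.782

Var(C) = 2.3²·8.3² + 2²·24.4² + 2.4²·17.2² + 2·[4.6·8.3·24.4·0.39 + 5.52·8.3·17.2·0.14 + 4.8·24.4·17.2·0.28] = 4449.91 + 2075.39 = 6525.3.
With uncorrelated errors the cross-covariances are all true-score covariance, so they carry over unchanged; only the diagonal terms shrink to ρᵢσᵢ².
True-score variance = [2.3²·8.3²·0.74 + 2²·24.4²·0.55 + 2.4²·17.2²·0.85] + 2075.39 = 3027.9 + 2075.39 = 5103.29.
Reliability = 5103.29 / 6525.3 = 0.782.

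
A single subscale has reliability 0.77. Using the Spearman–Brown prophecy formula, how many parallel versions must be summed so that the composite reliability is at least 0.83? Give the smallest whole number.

k ≥ ρ*(1−ρ₁)/(ρ₁(1−ρ*)) = 0.83·0.23 / (0.77·0.17) = 1.458.
Smallest integer k = 2.

2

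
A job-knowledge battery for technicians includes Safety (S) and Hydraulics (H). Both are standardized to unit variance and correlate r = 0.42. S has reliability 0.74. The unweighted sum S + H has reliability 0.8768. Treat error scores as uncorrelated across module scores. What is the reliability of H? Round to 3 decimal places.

0.910

Var(S+H) = 2 + 2·0.42 = 2.840.
True-score variance = ρ_S + ρ_H + 2·0.42, so 0.8768 = (0.74 + ρ_H + 0.84) / 2.840.
ρ_H = 0.8768·2.840 − 0.74 − 0.84 = 0.910.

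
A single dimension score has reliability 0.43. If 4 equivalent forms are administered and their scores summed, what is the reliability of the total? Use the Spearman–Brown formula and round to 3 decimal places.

0.751

ρ_k = kρ / (1 + (k−1)ρ) = 4·0.43 / (1 + 3·0.43) = 1.720 / 2.290 = 0.751.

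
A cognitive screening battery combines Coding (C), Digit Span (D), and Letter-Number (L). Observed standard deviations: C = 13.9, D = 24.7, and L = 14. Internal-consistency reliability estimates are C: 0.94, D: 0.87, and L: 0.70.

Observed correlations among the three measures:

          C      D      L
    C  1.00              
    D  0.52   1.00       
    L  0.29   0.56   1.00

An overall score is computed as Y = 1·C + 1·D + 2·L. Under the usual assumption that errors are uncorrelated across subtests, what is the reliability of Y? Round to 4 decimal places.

Var(Y) = 13.9² + 24.7² + 2²·14² + 2·[13.9·24.7·0.52 + 2·13.9·14·0.29 + 2·24.7·14·0.56] = 1587.3 + 1357.39 = 2944.69.
Under uncorrelated errors the observed covariances equal the true-score covariances, so only the own-variance terms attenuate.
True-score variance = [13.9²·0.94 + 24.7²·0.87 + 2²·14²·0.70] + 1357.39 = 1261.2 + 1357.39 = 2618.59.
Reliability = 2618.59 / 2944.69 = 0.8893.

0.8893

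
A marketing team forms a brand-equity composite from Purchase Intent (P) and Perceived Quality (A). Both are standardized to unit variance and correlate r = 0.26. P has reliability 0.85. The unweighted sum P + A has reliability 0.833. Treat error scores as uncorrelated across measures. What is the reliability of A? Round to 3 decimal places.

Var(P+A) = 2 + 2·0.26 = 2.520.
True-score variance = ρ_P + ρ_A + 2·0.26, so 0.833 = (0.85 + ρ_A + 0.52) / 2.520.
ρ_A = 0.833·2.520 − 0.85 − 0.52 = 0.729.

0.729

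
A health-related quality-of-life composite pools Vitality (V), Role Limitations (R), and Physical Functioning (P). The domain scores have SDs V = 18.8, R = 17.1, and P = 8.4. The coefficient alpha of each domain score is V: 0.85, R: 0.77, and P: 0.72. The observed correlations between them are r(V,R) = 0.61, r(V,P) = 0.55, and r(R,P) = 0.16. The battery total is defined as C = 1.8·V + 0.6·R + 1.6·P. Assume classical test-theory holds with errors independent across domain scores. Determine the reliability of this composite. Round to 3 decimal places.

Var(C) = 1.8²·18.8² + 0.6²·17.1² + 1.6²·8.4² + 2·[1.08·18.8·17.1·0.61 + 2.88·18.8·8.4·0.55 + 0.96·17.1·8.4·0.16] = 1431.05 + 967.999 = 2399.05.
With uncorrelated errors the cross-covariances are all true-score covariance, so they carry over unchanged; only the diagonal terms shrink to ρᵢσᵢ².
True-score variance = [1.8²·18.8²·0.85 + 0.6²·17.1²·0.77 + 1.6²·8.4²·0.72] + 967.999 = 1184.49 + 967.999 = 2152.48.
Reliability = 2152.48 / 2399.05 = 0.897.

0.897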